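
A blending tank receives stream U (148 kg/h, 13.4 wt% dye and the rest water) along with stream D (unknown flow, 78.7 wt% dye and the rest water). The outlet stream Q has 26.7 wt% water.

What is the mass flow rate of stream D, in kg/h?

1642 kg/h

Let D be the unknown flow. Total out = 148 + D.
water balance: 128.17 + 0.213·D = 0.267·(148 + D)
(0.213 − 0.267)·D = 0.267×148 − 128.17 = -88.652
D = -88.652 / -0.054 = 1641.7 kg/h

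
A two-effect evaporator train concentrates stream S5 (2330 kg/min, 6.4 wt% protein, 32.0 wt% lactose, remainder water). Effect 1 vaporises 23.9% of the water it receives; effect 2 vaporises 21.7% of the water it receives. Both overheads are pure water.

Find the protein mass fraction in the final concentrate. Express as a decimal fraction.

water in feed = 2330×0.616 = 1435.3 kg/min.
After stage 1: water left = (1−0.239)×1435.3 = 1092.2; stream total = 1987 kg/min.
After stage 2: water left = (1−0.217)×1092.2 = 855.23; final concentrate = 1750 kg/min.
protein fraction = 149.12/1750 = 0.0852.

0.0852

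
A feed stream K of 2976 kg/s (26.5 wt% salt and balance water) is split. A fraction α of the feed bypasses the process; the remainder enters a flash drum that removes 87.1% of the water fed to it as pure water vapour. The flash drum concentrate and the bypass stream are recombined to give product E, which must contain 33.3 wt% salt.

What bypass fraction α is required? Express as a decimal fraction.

All 2976×0.265 = 788.64 kg/s of salt reaches E, so E = 788.64/0.333 = 2368.3 kg/s and vapour = 607.71 kg/s.
The evaporator receives (1−α)·2976 of feed at 0.735 water and removes 0.871 of that water:
0.871×0.735×(1−α)×2976 = 607.71
(1−α) = 607.71/1905.2 = 0.3190;  α = 0.6810.

0.681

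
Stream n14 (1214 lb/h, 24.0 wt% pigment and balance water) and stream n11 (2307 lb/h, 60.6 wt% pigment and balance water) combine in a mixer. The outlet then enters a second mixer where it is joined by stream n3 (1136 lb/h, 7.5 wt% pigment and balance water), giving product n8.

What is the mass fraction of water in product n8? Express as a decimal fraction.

0.619

Overall, product flow = 4657 lb/h.
water in = 1214×0.760 + 2307×0.394 + 1136×0.925 = 2882.4 lb/h.
water fraction in n8 = 0.619.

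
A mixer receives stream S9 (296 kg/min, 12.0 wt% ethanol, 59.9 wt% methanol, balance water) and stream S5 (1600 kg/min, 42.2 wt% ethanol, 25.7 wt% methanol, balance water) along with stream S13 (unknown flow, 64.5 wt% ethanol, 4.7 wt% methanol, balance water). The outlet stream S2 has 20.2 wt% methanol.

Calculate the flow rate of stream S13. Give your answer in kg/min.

Let S13 be the unknown flow. Total out = 1896 + S13.
methanol balance: 588.5 + 0.047·S13 = 0.202·(1896 + S13)
(0.047 − 0.202)·S13 = 0.202×1896 − 588.5 = -205.51
S13 = -205.51 / -0.155 = 1325.9 kg/min

1326 kg/min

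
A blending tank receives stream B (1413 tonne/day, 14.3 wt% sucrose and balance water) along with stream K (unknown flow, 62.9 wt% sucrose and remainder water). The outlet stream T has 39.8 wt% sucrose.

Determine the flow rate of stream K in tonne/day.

1560 tonne/day

Let K be the unknown flow. Total out = 1413 + K.
sucrose balance: 202.06 + 0.629·K = 0.398·(1413 + K)
(0.629 − 0.398)·K = 0.398×1413 − 202.06 = 360.32
K = 360.32 / 0.231 = 1559.8 tonne/day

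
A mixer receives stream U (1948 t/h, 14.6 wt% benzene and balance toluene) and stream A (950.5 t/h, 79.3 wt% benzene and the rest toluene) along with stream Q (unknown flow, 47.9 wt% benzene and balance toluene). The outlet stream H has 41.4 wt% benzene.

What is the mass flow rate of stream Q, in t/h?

Let Q be the unknown flow. Total out = 2898.5 + Q.
benzene balance: 1038.2 + 0.479·Q = 0.414·(2898.5 + Q)
(0.479 − 0.414)·Q = 0.414×2898.5 − 1038.2 = 161.82
Q = 161.82 / 0.065 = 2489.6 t/h

2490 t/h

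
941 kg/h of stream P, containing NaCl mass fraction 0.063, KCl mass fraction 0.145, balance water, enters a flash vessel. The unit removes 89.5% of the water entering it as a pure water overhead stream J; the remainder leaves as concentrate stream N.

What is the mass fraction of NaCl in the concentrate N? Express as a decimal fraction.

0.216

NaCl is not removed: 941×0.063 = 59.283 kg/h of NaCl enters N.
water entering = 941×0.792 = 745.27 kg/h; overhead removed = 0.895×745.27 = 667.02 kg/h.
Concentrate = 941 − 667.02 = 273.98 kg/h.
Mass fraction = 59.283/273.98 = 0.216.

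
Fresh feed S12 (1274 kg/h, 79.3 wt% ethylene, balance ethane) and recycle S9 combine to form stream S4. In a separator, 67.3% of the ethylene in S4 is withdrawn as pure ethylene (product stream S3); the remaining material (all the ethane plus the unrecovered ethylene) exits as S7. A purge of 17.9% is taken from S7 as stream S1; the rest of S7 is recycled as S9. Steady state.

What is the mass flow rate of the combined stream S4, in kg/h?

ethane enters only via S12 and leaves only via the purge: 1274×0.207 = 0.179×(ethane in S7), and the separator passes all ethane, so ethane in S4 = ethane in S7 = 1473.3 kg/h.
ethylene in S4: m_A = 1274×0.793 + (1−0.179)·(1−0.673)·m_A, so m_A = 1010.3/0.7315 = 1381 kg/h.
S4 = 1381 + 1473.3 = 2854.3 kg/h.

2854 kg/h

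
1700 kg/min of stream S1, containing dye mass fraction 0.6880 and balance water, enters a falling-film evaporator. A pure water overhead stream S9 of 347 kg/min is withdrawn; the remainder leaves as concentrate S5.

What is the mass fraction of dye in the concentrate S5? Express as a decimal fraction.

0.8644

dye is not removed: 1700×0.688 = 1169.6 kg/min of dye enters S5.
Concentrate = 1700 − 347 = 1353 kg/min.
Mass fraction = 1169.6/1353 = 0.8644.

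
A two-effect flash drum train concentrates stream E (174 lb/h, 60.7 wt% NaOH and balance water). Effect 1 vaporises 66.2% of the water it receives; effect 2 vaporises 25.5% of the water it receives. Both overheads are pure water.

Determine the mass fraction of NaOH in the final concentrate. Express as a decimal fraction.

0.860

water in feed = 174×0.393 = 68.382 lb/h.
After stage 1: water left = (1−0.662)×68.382 = 23.113; stream total = 128.73 lb/h.
After stage 2: water left = (1−0.255)×23.113 = 17.219; final concentrate = 122.84 lb/h.
NaOH fraction = 105.62/122.84 = 0.860.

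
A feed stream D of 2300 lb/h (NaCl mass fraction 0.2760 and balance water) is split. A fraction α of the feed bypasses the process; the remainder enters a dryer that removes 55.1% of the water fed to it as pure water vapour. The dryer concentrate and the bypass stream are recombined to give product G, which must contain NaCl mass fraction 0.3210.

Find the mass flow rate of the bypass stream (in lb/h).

1492 lb/h

All 2300×0.276 = 634.8 lb/h of NaCl reaches G, so G = 634.8/0.321 = 1977.6 lb/h and vapour = 322.43 lb/h.
The evaporator receives (1−α)·2300 of feed at 0.724 water and removes 0.551 of that water:
0.551×0.724×(1−α)×2300 = 322.43
(1−α) = 322.43/917.53 = 0.3514;  α = 0.6486.
Bypass flow = 0.6486×2300 = 1491.8 lb/h.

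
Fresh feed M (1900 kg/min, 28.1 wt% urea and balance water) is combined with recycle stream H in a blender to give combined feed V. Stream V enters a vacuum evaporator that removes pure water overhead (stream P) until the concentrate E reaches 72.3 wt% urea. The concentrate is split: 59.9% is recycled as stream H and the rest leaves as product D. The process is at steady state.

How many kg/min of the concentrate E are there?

Overall urea balance (none leaves overhead): urea in fresh feed = urea in product, i.e. 1900×0.281 = (1−0.599)·E·0.723.
E = 533.9/(0.723×0.401) = 1841.5 kg/min.

1842 kg/min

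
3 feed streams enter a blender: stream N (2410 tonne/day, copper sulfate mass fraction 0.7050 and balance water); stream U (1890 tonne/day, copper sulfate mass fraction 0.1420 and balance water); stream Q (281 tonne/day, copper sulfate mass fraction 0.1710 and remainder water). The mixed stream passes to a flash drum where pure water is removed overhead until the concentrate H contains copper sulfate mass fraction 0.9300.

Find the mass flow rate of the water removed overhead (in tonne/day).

2414 tonne/day

copper sulfate entering = 2410×0.705 + 1890×0.142 + 281×0.171 = 2015.5 tonne/day.
All copper sulfate reports to H, so H = 2015.5/0.930 = 2167.2 tonne/day.
Total feed = 4581 tonne/day; overhead = 4581 − 2167.2 = 2413.8 tonne/day.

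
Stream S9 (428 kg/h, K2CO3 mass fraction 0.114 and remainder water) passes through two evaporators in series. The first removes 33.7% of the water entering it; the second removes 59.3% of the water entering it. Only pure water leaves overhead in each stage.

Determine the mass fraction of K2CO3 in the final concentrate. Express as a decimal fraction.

0.323

water in feed = 428×0.886 = 379.21 kg/h.
After stage 1: water left = (1−0.337)×379.21 = 251.41; stream total = 300.21 kg/h.
After stage 2: water left = (1−0.593)×251.41 = 102.33; final concentrate = 151.12 kg/h.
K2CO3 fraction = 48.792/151.12 = 0.323.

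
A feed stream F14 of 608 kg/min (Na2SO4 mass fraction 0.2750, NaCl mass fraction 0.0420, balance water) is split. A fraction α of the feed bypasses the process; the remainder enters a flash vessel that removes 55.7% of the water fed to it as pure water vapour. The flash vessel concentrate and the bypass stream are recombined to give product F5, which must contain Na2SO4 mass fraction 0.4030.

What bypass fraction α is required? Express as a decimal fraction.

All 608×0.275 = 167.2 kg/min of Na2SO4 reaches F5, so F5 = 167.2/0.403 = 414.89 kg/min and vapour = 193.11 kg/min.
The evaporator receives (1−α)·608 of feed at 0.683 water and removes 0.557 of that water:
0.557×0.683×(1−α)×608 = 193.11
(1−α) = 193.11/231.3 = 0.8349;  α = 0.1651.

0.165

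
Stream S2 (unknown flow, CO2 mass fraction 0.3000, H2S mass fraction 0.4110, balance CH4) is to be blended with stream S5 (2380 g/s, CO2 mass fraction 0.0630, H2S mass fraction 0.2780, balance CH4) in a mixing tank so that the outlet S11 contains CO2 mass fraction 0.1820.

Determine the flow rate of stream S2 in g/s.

Let S2 be the unknown flow. Total out = 2380 + S2.
CO2 balance: 149.94 + 0.300·S2 = 0.182·(2380 + S2)
(0.300 − 0.182)·S2 = 0.182×2380 − 149.94 = 283.22
S2 = 283.22 / 0.118 = 2400.2 g/s

2400 g/s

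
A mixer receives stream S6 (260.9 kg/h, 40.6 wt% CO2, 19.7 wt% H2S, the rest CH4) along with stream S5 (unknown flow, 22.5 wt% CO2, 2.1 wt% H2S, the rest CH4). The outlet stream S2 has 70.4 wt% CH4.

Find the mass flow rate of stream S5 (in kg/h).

1602 kg/h

Let S5 be the unknown flow. Total out = 260.9 + S5.
CH4 balance: 103.58 + 0.754·S5 = 0.704·(260.9 + S5)
(0.754 − 0.704)·S5 = 0.704×260.9 − 103.58 = 80.096
S5 = 80.096 / 0.050 = 1601.9 kg/h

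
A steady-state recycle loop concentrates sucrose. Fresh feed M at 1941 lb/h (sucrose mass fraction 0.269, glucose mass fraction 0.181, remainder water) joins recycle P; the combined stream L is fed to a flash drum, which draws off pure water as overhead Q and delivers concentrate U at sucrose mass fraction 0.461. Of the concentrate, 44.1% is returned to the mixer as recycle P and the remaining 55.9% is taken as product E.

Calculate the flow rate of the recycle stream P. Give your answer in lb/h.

893.5 lb/h

Overall sucrose balance (none leaves overhead): sucrose in fresh feed = sucrose in product, i.e. 1941×0.269 = (1−0.441)·U·0.461.
U = 522.13/(0.461×0.559) = 2026.1 lb/h.
Recycle P = 0.441×2026.1 = 893.52 lb/h.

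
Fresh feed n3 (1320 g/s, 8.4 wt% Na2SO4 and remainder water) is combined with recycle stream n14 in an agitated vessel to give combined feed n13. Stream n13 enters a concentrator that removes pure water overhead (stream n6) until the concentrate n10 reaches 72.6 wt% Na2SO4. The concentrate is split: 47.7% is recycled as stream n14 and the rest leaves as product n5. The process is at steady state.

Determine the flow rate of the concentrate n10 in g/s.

292 g/s

Overall Na2SO4 balance (none leaves overhead): Na2SO4 in fresh feed = Na2SO4 in product, i.e. 1320×0.084 = (1−0.477)·n10·0.726.
n10 = 110.88/(0.726×0.523) = 292.02 g/s.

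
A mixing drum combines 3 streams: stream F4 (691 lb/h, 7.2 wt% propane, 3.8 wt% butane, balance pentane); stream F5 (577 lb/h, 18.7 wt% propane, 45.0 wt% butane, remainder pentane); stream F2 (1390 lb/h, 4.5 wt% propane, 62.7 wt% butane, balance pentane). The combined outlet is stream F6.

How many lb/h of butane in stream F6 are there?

1157 lb/h

butane out = butane in = 691×0.038 + 577×0.450 + 1390×0.627 = 1157.4 lb/h.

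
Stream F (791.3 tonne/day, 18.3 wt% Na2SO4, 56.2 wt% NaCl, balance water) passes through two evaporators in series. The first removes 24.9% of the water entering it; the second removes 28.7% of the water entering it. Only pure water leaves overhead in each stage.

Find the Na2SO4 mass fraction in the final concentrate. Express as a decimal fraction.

0.208

water in feed = 791.3×0.255 = 201.78 tonne/day.
After stage 1: water left = (1−0.249)×201.78 = 151.54; stream total = 741.06 tonne/day.
After stage 2: water left = (1−0.287)×151.54 = 108.05; final concentrate = 697.57 tonne/day.
Na2SO4 fraction = 144.81/697.57 = 0.208.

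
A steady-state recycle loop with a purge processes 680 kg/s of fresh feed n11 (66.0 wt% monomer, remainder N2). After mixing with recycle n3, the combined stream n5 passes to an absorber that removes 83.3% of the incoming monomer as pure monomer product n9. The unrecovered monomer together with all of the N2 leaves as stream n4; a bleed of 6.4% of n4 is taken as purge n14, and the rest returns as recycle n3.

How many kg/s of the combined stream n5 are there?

4144 kg/s

N2 enters only via n11 and leaves only via the purge: 680×0.340 = 0.064×(N2 in n4), and the absorber passes all N2, so N2 in n5 = N2 in n4 = 3612.5 kg/s.
monomer in n5: m_A = 680×0.660 + (1−0.064)·(1−0.833)·m_A, so m_A = 448.8/0.8437 = 531.95 kg/s.
n5 = 531.95 + 3612.5 = 4144.5 kg/s.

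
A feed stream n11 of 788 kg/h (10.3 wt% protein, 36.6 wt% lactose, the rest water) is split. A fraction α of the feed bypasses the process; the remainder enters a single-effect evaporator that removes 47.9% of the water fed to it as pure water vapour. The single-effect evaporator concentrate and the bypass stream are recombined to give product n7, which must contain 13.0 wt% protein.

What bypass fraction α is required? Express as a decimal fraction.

0.183

All 788×0.103 = 81.164 kg/h of protein reaches n7, so n7 = 81.164/0.130 = 624.34 kg/h and vapour = 163.66 kg/h.
The evaporator receives (1−α)·788 of feed at 0.531 water and removes 0.479 of that water:
0.479×0.531×(1−α)×788 = 163.66
(1−α) = 163.66/200.43 = 0.8166;  α = 0.1834.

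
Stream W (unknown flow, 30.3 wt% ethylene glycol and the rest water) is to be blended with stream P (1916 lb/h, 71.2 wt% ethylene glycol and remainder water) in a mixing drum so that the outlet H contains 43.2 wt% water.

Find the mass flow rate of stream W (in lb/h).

1041 lb/h

Let W be the unknown flow. Total out = 1916 + W.
water balance: 551.81 + 0.697·W = 0.432·(1916 + W)
(0.697 − 0.432)·W = 0.432×1916 − 551.81 = 275.9
W = 275.9 / 0.265 = 1041.1 lb/h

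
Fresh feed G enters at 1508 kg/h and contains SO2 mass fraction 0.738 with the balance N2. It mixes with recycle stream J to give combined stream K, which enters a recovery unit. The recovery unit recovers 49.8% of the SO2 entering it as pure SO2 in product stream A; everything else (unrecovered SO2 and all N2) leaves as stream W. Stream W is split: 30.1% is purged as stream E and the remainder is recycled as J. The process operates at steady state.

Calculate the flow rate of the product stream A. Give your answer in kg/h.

SO2 in K: m_A = 1508×0.738 + (1−0.301)·(1−0.498)·m_A, so m_A = 1112.9/0.6491 = 1714.5 kg/h.
Product A = 0.498×1714.5 = 853.84 kg/h.

853.8 kg/h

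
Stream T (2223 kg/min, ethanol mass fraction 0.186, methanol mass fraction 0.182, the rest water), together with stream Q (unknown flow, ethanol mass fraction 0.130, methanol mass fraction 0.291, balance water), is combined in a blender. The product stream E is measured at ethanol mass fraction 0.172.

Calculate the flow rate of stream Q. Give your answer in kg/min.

741 kg/min

Let Q be the unknown flow. Total out = 2223 + Q.
ethanol balance: 413.48 + 0.130·Q = 0.172·(2223 + Q)
(0.130 − 0.172)·Q = 0.172×2223 − 413.48 = -31.122
Q = -31.122 / -0.042 = 741 kg/min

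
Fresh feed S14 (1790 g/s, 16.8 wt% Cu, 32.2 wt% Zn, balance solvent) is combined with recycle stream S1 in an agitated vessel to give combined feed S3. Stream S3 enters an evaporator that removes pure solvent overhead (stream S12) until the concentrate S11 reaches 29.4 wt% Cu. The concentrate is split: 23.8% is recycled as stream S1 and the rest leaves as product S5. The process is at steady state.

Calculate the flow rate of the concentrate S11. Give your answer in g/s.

Overall Cu balance (none leaves overhead): Cu in fresh feed = Cu in product, i.e. 1790×0.168 = (1−0.238)·S11·0.294.
S11 = 300.72/(0.294×0.762) = 1342.3 g/s.

1342 g/s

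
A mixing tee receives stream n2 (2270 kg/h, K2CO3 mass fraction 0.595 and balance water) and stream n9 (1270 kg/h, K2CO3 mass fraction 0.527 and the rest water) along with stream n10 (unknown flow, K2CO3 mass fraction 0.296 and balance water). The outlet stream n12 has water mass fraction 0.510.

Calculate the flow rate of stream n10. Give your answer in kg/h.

Let n10 be the unknown flow. Total out = 3540 + n10.
water balance: 1520.1 + 0.704·n10 = 0.510·(3540 + n10)
(0.704 − 0.510)·n10 = 0.510×3540 − 1520.1 = 285.34
n10 = 285.34 / 0.194 = 1470.8 kg/h

1471 kg/h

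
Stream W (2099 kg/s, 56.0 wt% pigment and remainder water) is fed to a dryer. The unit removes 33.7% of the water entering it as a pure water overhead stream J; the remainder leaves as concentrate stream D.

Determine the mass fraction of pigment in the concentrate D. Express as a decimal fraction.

pigment is not removed: 2099×0.560 = 1175.4 kg/s of pigment enters D.
water entering = 2099×0.440 = 923.56 kg/s; overhead removed = 0.337×923.56 = 311.24 kg/s.
Concentrate = 2099 − 311.24 = 1787.8 kg/s.
Mass fraction = 1175.4/1787.8 = 0.657.

0.657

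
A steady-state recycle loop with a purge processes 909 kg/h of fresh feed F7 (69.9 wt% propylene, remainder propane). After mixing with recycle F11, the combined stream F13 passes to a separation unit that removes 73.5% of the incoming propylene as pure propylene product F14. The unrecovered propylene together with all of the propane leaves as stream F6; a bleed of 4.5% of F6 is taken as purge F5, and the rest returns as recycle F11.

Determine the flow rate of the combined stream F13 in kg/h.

6931 kg/h

propane enters only via F7 and leaves only via the purge: 909×0.301 = 0.045×(propane in F6), and the separation unit passes all propane, so propane in F13 = propane in F6 = 6080.2 kg/h.
propylene in F13: m_A = 909×0.699 + (1−0.045)·(1−0.735)·m_A, so m_A = 635.39/0.7469 = 850.68 kg/h.
F13 = 850.68 + 6080.2 = 6930.9 kg/h.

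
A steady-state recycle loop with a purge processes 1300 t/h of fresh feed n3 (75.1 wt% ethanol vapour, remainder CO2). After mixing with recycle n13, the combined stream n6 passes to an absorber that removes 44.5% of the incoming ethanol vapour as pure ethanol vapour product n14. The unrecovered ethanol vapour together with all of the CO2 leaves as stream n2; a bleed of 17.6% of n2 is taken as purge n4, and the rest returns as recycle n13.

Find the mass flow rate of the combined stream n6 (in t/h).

CO2 enters only via n3 and leaves only via the purge: 1300×0.249 = 0.176×(CO2 in n2), and the absorber passes all CO2, so CO2 in n6 = CO2 in n2 = 1839.2 t/h.
ethanol vapour in n6: m_A = 1300×0.751 + (1−0.176)·(1−0.445)·m_A, so m_A = 976.3/0.5427 = 1799 t/h.
n6 = 1799 + 1839.2 = 3638.2 t/h.

3638 t/h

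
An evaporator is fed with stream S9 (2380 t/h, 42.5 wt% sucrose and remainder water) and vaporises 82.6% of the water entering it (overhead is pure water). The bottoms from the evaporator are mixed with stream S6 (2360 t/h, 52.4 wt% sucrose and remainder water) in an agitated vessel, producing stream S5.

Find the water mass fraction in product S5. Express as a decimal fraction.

0.377

Vapour removed = 0.826×0.575×2380 = 1130.4 t/h; concentrate = 1249.6 t/h.
water reaching the mixer = 238.12 (from concentrate) + 2360×0.476 = 1361.5 t/h.
Product flow = 1249.6 + 2360 = 3609.6 t/h; water fraction = 0.377.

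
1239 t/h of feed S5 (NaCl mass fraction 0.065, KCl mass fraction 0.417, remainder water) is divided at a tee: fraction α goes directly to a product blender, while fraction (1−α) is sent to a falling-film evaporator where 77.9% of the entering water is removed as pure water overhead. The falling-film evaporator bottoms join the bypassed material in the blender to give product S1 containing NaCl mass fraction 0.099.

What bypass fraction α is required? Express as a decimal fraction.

All 1239×0.065 = 80.535 t/h of NaCl reaches S1, so S1 = 80.535/0.099 = 813.48 t/h and vapour = 425.52 t/h.
The evaporator receives (1−α)·1239 of feed at 0.518 water and removes 0.779 of that water:
0.779×0.518×(1−α)×1239 = 425.52
(1−α) = 425.52/499.96 = 0.8511;  α = 0.1489.

0.149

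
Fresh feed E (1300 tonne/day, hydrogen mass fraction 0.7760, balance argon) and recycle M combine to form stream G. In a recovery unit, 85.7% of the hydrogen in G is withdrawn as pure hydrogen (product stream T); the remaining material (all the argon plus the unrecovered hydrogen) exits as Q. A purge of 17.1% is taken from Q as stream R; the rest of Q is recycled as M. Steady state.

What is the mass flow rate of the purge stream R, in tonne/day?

319.2 tonne/day

argon enters only via E and leaves only via the purge: 1300×0.224 = 0.171×(argon in Q), and the recovery unit passes all argon, so argon in G = argon in Q = 1702.9 tonne/day.
hydrogen in G: m_A = 1300×0.776 + (1−0.171)·(1−0.857)·m_A, so m_A = 1008.8/0.8815 = 1144.5 tonne/day.
Q = (1−0.857)×1144.5 + 1702.9 = 1866.6 tonne/day.
Purge R = 0.171×1866.6 = 319.19 tonne/day.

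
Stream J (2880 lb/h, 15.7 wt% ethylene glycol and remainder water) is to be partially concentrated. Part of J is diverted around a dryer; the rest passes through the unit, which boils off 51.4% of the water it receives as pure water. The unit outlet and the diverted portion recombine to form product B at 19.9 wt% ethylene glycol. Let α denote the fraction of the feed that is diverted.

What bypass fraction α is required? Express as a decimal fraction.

0.513

All 2880×0.157 = 452.16 lb/h of ethylene glycol reaches B, so B = 452.16/0.199 = 2272.2 lb/h and vapour = 607.84 lb/h.
The evaporator receives (1−α)·2880 of feed at 0.843 water and removes 0.514 of that water:
0.514×0.843×(1−α)×2880 = 607.84
(1−α) = 607.84/1247.9 = 0.4871;  α = 0.5129.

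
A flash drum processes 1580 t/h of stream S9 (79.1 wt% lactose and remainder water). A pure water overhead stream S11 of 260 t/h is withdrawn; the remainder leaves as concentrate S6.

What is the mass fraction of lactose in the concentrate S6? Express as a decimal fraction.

lactose is not removed: 1580×0.791 = 1249.8 t/h of lactose enters S6.
Concentrate = 1580 − 260 = 1320 t/h.
Mass fraction = 1249.8/1320 = 0.947.

0.947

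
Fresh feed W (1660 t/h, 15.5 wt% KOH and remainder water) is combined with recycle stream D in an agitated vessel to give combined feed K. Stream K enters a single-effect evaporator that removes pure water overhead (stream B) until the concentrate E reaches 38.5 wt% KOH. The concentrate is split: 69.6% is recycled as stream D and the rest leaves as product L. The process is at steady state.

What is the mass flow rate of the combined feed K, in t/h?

3190 t/h

Overall KOH balance (none leaves overhead): KOH in fresh feed = KOH in product, i.e. 1660×0.155 = (1−0.696)·E·0.385.
E = 257.3/(0.385×0.304) = 2198.4 t/h.
Recycle D = 0.696×2198.4 = 1530.1 t/h.
Combined feed K = 1660 + 1530.1 = 3190.1 t/h.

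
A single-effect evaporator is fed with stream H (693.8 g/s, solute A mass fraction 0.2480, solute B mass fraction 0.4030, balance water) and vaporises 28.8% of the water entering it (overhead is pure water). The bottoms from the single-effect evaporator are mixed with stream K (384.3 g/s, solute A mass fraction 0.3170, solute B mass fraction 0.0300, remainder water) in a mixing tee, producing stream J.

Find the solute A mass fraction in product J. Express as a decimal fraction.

Vapour removed = 0.288×0.349×693.8 = 69.735 g/s; concentrate = 624.06 g/s.
solute A reaching the mixer = 172.06 (from concentrate) + 384.3×0.317 = 293.89 g/s.
Product flow = 624.06 + 384.3 = 1008.4 g/s; solute A fraction = 0.2914.

0.2914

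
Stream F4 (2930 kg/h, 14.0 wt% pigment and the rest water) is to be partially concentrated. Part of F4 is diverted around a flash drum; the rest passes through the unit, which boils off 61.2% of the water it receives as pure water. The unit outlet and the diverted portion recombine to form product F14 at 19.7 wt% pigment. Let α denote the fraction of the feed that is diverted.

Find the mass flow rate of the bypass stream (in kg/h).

All 2930×0.140 = 410.2 kg/h of pigment reaches F14, so F14 = 410.2/0.197 = 2082.2 kg/h and vapour = 847.77 kg/h.
The evaporator receives (1−α)·2930 of feed at 0.860 water and removes 0.612 of that water:
0.612×0.860×(1−α)×2930 = 847.77
(1−α) = 847.77/1542.1 = 0.5497;  α = 0.4503.
Bypass flow = 0.4503×2930 = 1319.3 kg/h.

1319 kg/h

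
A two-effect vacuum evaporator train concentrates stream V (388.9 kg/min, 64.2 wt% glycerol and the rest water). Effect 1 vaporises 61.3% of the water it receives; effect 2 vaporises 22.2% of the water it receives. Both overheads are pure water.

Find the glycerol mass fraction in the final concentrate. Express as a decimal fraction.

water in feed = 388.9×0.358 = 139.23 kg/min.
After stage 1: water left = (1−0.613)×139.23 = 53.881; stream total = 303.55 kg/min.
After stage 2: water left = (1−0.222)×53.881 = 41.919; final concentrate = 291.59 kg/min.
glycerol fraction = 249.67/291.59 = 0.8562.

0.8562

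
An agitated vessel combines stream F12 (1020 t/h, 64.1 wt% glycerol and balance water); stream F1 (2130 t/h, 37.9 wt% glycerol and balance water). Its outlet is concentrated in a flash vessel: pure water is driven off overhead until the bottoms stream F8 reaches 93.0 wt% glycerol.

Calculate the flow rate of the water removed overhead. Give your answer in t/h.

glycerol entering = 1020×0.641 + 2130×0.379 = 1461.1 t/h.
All glycerol reports to F8, so F8 = 1461.1/0.930 = 1571.1 t/h.
Total feed = 3150 t/h; overhead = 3150 − 1571.1 = 1578.9 t/h.

1579 t/h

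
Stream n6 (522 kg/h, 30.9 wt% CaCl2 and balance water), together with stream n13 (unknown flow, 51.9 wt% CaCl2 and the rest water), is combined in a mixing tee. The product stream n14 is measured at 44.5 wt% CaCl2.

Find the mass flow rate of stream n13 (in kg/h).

Let n13 be the unknown flow. Total out = 522 + n13.
CaCl2 balance: 161.3 + 0.519·n13 = 0.445·(522 + n13)
(0.519 − 0.445)·n13 = 0.445×522 − 161.3 = 70.992
n13 = 70.992 / 0.074 = 959.35 kg/h

959.4 kg/h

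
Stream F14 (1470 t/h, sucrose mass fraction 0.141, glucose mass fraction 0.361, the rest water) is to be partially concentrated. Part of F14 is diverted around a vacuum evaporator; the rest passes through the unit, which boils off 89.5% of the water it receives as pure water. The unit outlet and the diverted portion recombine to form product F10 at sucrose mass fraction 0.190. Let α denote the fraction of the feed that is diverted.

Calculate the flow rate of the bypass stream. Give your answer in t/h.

All 1470×0.141 = 207.27 t/h of sucrose reaches F10, so F10 = 207.27/0.190 = 1090.9 t/h and vapour = 379.11 t/h.
The evaporator receives (1−α)·1470 of feed at 0.498 water and removes 0.895 of that water:
0.895×0.498×(1−α)×1470 = 379.11
(1−α) = 379.11/655.19 = 0.5786;  α = 0.4214.
Bypass flow = 0.4214×1470 = 619.44 t/h.

619.4 t/h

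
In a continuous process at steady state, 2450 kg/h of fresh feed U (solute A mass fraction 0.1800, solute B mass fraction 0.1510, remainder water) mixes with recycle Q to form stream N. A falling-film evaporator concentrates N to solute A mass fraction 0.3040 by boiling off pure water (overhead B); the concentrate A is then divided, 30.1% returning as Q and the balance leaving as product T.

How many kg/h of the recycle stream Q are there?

624.7 kg/h

Overall solute A balance (none leaves overhead): solute A in fresh feed = solute A in product, i.e. 2450×0.180 = (1−0.301)·A·0.304.
A = 441/(0.304×0.699) = 2075.3 kg/h.
Recycle Q = 0.301×2075.3 = 624.68 kg/h.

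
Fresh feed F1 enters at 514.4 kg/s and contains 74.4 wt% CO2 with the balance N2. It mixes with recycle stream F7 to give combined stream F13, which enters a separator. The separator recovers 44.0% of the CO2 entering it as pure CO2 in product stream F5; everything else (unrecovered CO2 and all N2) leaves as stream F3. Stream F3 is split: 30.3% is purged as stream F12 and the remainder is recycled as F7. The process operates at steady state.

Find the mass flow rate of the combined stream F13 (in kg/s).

1062 kg/s

N2 enters only via F1 and leaves only via the purge: 514.4×0.256 = 0.303×(N2 in F3), and the separator passes all N2, so N2 in F13 = N2 in F3 = 434.61 kg/s.
CO2 in F13: m_A = 514.4×0.744 + (1−0.303)·(1−0.440)·m_A, so m_A = 382.71/0.6097 = 627.73 kg/s.
F13 = 627.73 + 434.61 = 1062.3 kg/s.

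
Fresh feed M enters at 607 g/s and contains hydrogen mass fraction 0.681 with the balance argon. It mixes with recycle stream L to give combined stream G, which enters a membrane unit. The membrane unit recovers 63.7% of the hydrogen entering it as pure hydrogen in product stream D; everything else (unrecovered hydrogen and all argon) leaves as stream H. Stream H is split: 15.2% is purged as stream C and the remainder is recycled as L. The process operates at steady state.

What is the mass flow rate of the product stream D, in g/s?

380.4 g/s

hydrogen in G: m_A = 607×0.681 + (1−0.152)·(1−0.637)·m_A, so m_A = 413.37/0.6922 = 597.2 g/s.
Product D = 0.637×597.2 = 380.42 g/s.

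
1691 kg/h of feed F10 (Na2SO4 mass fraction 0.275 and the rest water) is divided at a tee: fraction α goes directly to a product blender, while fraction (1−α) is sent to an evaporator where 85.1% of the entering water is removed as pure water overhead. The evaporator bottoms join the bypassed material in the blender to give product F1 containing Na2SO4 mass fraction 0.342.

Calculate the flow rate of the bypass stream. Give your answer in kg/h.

All 1691×0.275 = 465.03 kg/h of Na2SO4 reaches F1, so F1 = 465.03/0.342 = 1359.7 kg/h and vapour = 331.28 kg/h.
The evaporator receives (1−α)·1691 of feed at 0.725 water and removes 0.851 of that water:
0.851×0.725×(1−α)×1691 = 331.28
(1−α) = 331.28/1043.3 = 0.3175;  α = 0.6825.
Bypass flow = 0.6825×1691 = 1154.1 kg/h.

1154 kg/h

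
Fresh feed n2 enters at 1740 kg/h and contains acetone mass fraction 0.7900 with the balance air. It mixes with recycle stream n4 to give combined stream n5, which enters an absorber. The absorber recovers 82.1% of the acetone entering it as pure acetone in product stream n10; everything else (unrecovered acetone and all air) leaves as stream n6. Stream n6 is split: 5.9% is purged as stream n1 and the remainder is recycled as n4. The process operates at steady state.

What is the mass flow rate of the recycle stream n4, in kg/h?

6106 kg/h

air enters only via n2 and leaves only via the purge: 1740×0.210 = 0.059×(air in n6), and the absorber passes all air, so air in n5 = air in n6 = 6193.2 kg/h.
acetone in n5: m_A = 1740×0.790 + (1−0.059)·(1−0.821)·m_A, so m_A = 1374.6/0.8316 = 1653 kg/h.
n6 = (1−0.821)×1653 + 6193.2 = 6489.1 kg/h.
Recycle n4 = (1−0.059)×6489.1 = 6106.3 kg/h.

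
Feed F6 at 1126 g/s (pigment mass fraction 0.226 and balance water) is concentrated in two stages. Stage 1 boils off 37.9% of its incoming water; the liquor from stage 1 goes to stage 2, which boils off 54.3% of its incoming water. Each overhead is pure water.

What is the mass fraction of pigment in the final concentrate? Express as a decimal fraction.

water in feed = 1126×0.774 = 871.52 g/s.
After stage 1: water left = (1−0.379)×871.52 = 541.22; stream total = 795.69 g/s.
After stage 2: water left = (1−0.543)×541.22 = 247.34; final concentrate = 501.81 g/s.
pigment fraction = 254.48/501.81 = 0.507.

0.507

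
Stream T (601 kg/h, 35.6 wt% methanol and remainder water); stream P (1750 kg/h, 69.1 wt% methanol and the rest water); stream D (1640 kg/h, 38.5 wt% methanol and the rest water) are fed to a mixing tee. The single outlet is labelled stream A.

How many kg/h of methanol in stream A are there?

2055 kg/h

methanol out = methanol in = 601×0.356 + 1750×0.691 + 1640×0.385 = 2054.6 kg/h.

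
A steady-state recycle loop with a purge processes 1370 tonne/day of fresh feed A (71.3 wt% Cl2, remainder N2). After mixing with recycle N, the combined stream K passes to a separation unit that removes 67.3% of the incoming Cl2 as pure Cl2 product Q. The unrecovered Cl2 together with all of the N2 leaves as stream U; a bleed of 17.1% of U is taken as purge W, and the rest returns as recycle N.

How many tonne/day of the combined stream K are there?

N2 enters only via A and leaves only via the purge: 1370×0.287 = 0.171×(N2 in U), and the separation unit passes all N2, so N2 in K = N2 in U = 2299.4 tonne/day.
Cl2 in K: m_A = 1370×0.713 + (1−0.171)·(1−0.673)·m_A, so m_A = 976.81/0.7289 = 1340.1 tonne/day.
K = 1340.1 + 2299.4 = 3639.4 tonne/day.

3639 tonne/day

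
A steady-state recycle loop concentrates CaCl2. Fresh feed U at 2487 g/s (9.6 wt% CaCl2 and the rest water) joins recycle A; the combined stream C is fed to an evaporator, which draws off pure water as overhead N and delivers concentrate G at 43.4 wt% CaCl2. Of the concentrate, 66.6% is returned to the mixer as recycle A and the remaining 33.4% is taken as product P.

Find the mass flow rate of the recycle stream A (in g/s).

1097 g/s

Overall CaCl2 balance (none leaves overhead): CaCl2 in fresh feed = CaCl2 in product, i.e. 2487×0.096 = (1−0.666)·G·0.434.
G = 238.75/(0.434×0.334) = 1647.1 g/s.
Recycle A = 0.666×1647.1 = 1096.9 g/s.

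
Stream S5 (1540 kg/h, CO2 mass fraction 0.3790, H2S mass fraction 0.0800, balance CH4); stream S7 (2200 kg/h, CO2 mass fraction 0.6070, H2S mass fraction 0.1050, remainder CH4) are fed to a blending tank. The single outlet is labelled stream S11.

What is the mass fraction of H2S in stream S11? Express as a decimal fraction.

Total flow out = 1540 + 2200 = 3740 kg/h.
H2S in = 1540×0.080 + 2200×0.105 = 354.2 kg/h.
H2S mass fraction in S11 = 354.2/3740 = 0.0947.

0.0947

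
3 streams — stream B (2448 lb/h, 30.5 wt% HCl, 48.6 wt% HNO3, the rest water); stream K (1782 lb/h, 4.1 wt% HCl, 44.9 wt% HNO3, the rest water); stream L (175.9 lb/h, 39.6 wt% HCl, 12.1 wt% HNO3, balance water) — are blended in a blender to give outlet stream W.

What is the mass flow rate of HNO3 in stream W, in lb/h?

HNO3 out = HNO3 in = 2448×0.486 + 1782×0.449 + 175.9×0.121 = 2011.1 lb/h.

2011 lb/h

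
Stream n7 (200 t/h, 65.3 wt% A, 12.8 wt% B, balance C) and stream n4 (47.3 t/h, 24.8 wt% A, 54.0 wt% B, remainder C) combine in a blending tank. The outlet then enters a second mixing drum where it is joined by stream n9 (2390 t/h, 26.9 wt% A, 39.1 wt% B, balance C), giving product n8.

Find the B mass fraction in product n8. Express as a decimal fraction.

0.374

Overall, product flow = 2637.3 t/h.
B in = 200×0.128 + 47.3×0.540 + 2390×0.391 = 985.63 t/h.
B fraction in n8 = 0.374.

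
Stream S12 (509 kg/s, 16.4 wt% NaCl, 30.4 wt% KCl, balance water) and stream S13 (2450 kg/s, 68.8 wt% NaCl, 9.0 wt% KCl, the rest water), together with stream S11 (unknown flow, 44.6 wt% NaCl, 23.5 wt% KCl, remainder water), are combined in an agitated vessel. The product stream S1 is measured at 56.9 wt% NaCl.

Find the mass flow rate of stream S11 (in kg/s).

694.3 kg/s

Let S11 be the unknown flow. Total out = 2959 + S11.
NaCl balance: 1769.1 + 0.446·S11 = 0.569·(2959 + S11)
(0.446 − 0.569)·S11 = 0.569×2959 − 1769.1 = -85.405
S11 = -85.405 / -0.123 = 694.35 kg/s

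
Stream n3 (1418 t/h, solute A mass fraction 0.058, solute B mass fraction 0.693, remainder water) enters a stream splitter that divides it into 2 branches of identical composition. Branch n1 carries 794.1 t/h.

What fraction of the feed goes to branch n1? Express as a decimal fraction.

0.560

Fraction to n1 = 794.1/1418 = 0.5600.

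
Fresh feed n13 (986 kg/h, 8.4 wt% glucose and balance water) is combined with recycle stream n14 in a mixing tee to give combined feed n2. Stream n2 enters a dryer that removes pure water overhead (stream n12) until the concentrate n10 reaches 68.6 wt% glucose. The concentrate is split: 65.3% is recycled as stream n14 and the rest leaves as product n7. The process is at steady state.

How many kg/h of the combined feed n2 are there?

1213 kg/h

Overall glucose balance (none leaves overhead): glucose in fresh feed = glucose in product, i.e. 986×0.084 = (1−0.653)·n10·0.686.
n10 = 82.824/(0.686×0.347) = 347.94 kg/h.
Recycle n14 = 0.653×347.94 = 227.2 kg/h.
Combined feed n2 = 986 + 227.2 = 1213.2 kg/h.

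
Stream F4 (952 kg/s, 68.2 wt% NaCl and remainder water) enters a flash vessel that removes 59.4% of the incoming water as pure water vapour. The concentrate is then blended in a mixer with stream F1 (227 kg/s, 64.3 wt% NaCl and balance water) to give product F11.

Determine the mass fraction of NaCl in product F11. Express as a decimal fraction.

0.796

Vapour removed = 0.594×0.318×952 = 179.83 kg/s; concentrate = 772.17 kg/s.
NaCl reaching the mixer = 649.26 (from concentrate) + 227×0.643 = 795.23 kg/s.
Product flow = 772.17 + 227 = 999.17 kg/s; NaCl fraction = 0.796.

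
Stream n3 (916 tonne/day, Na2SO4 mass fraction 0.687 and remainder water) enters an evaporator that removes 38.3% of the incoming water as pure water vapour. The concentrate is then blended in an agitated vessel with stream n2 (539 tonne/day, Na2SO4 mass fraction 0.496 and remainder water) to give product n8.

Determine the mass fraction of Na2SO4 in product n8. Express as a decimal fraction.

Vapour removed = 0.383×0.313×916 = 109.81 tonne/day; concentrate = 806.19 tonne/day.
Na2SO4 reaching the mixer = 629.29 (from concentrate) + 539×0.496 = 896.64 tonne/day.
Product flow = 806.19 + 539 = 1345.2 tonne/day; Na2SO4 fraction = 0.667.

0.667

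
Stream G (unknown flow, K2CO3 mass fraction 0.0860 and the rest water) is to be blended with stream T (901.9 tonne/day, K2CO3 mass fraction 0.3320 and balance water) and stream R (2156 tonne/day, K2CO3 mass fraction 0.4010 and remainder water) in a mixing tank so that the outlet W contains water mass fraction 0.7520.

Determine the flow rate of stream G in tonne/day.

2504 tonne/day

Let G be the unknown flow. Total out = 3057.9 + G.
water balance: 1893.9 + 0.914·G = 0.752·(3057.9 + G)
(0.914 − 0.752)·G = 0.752×3057.9 − 1893.9 = 405.63
G = 405.63 / 0.162 = 2503.9 tonne/day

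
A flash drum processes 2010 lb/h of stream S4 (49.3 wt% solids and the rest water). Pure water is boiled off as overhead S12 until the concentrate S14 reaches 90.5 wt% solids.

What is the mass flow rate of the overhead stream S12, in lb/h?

solids is conserved: 2010×0.493 = 990.93 lb/h all reports to the concentrate.
Concentrate = 990.93/(target fraction) = 1095 lb/h.
Overhead = 2010 − 1095 = 915.05 lb/h.

915 lb/h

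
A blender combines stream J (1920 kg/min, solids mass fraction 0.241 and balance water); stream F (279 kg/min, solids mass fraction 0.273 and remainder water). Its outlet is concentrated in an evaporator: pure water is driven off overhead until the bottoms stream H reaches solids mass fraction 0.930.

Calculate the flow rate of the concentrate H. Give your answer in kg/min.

solids entering = 1920×0.241 + 279×0.273 = 538.89 kg/min.
All solids reports to H, so H = 538.89/0.930 = 579.45 kg/min.

579.4 kg/min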